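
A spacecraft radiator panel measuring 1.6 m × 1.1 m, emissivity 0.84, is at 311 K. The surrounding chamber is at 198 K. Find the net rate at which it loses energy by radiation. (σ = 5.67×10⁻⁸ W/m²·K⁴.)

Q ≈ 655 W

A = 1.6 × 1.1 = 1.76 m².
Q = εσA(T⁴ − T_s⁴). T⁴ − T_s⁴ = (311)⁴ − (198)⁴ = 9.35×10^9 − 1.54×10^9 = 7.82×10^9 K⁴.
Q = 0.84 × 5.67×10⁻⁸ × 1.76 × 7.82×10^9 = 655 W.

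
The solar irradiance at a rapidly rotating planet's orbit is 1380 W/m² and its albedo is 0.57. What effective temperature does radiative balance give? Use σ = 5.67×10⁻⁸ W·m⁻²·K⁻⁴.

Power absorbed = (1−a)S·πR²; power emitted = 4πR²σT⁴. Equating and cancelling πR²:
T = ((1−a)S / 4σ)^(1/4) = (593 / (4 × 5.67×10⁻⁸))^(1/4) = (2.62×10^9)^(1/4).
T = 226 K.

T ≈ 226 K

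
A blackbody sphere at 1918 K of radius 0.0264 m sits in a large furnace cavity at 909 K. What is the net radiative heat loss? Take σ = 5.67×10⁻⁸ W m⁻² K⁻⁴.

Q ≈ 6380 W

A = 4πr² = 4π × (0.0264)² = 8.76×10^-3 m².
Q = σA(T⁴ − T_s⁴). T⁴ − T_s⁴ = (1918)⁴ − (909)⁴ = 1.35×10^13 − 6.83×10^11 = 1.29×10^13 K⁴.
Q = 5.67×10⁻⁸ × 8.76×10^-3 × 1.29×10^13 = 6380 W.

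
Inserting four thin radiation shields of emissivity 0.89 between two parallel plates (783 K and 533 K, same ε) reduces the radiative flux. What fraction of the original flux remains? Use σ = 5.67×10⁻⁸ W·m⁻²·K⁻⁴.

With N identical shields there are N+1 = 5 gaps in series, each with the same radiative resistance, so the flux falls to 1/(N+1) of its unshielded value.

ratio ≈ 0.200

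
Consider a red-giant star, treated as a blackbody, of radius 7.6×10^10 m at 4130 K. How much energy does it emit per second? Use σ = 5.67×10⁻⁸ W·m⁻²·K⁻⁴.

P ≈ 1.20×10^30 W

A = 4πr² = 4π × (7.6×10^10)² = 7.26×10^22 m².
P = σAT⁴ = 5.67×10⁻⁸ × 7.26×10^22 × (4130)⁴ = 5.67×10⁻⁸ × 7.26×10^22 × 2.91×10^14.
P = 1.20×10^30 W.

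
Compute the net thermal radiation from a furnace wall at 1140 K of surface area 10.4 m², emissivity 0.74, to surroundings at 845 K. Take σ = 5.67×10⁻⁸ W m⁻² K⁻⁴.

Q = εσA(T⁴ − T_s⁴). T⁴ − T_s⁴ = (1140)⁴ − (845)⁴ = 1.69×10^12 − 5.10×10^11 = 1.18×10^12 K⁴.
Q = 0.74 × 5.67×10⁻⁸ × 10.4 × 1.18×10^12 = 5.15×10^5 W.

Q ≈ 5.15×10^5 W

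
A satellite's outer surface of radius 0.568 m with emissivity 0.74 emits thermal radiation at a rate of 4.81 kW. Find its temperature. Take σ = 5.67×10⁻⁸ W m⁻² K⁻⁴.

T ≈ 410 K

A = 4πr² = 4π × (0.568)² = 4.05 m².
From P = εσAT⁴, T = (P / εσA)^(1/4) = (4810 / (0.74 × 5.67×10⁻⁸ × 4.05))^(1/4).
T = (2.83×10^10)^(1/4) = 410 K.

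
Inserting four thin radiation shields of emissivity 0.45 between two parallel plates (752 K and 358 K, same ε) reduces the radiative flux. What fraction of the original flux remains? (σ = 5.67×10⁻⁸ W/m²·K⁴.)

With N identical shields there are N+1 = 5 gaps in series, each with the same radiative resistance, so the flux falls to 1/(N+1) of its unshielded value.

ratio ≈ 0.200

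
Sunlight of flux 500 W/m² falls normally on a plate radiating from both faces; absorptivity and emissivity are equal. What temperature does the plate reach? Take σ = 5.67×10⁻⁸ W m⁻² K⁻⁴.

T ≈ 258 K

Absorbed flux αS = emitted flux 2εσT⁴ per unit area; with α = ε this gives T = (S/2σ)^(1/4).
T = (500 / (2 × 5.67×10⁻⁸))^(1/4) = (4.41×10^9)^(1/4).
T = 258 K.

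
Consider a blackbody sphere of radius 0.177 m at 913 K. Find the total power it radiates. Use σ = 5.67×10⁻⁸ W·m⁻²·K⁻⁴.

P ≈ 15500 W

A = 4πr² = 4π × (0.177)² = 0.394 m².
P = σAT⁴ = 5.67×10⁻⁸ × 0.394 × (913)⁴ = 5.67×10⁻⁸ × 0.394 × 6.95×10^11.
P = 15500 W.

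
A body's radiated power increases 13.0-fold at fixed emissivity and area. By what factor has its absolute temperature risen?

P ∝ T⁴ ⇒ T ∝ P^(1/4), so T scales by (13.0)^(1/4) = 1.90.

factor ≈ 1.90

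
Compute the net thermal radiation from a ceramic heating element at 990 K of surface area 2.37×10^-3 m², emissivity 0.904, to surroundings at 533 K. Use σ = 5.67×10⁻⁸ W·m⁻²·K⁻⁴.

Q = εσA(T⁴ − T_s⁴). T⁴ − T_s⁴ = (990)⁴ − (533)⁴ = 9.61×10^11 − 8.07×10^10 = 8.80×10^11 K⁴.
Q = 0.904 × 5.67×10⁻⁸ × 2.37×10^-3 × 8.80×10^11 = 107 W.

Q ≈ 107 W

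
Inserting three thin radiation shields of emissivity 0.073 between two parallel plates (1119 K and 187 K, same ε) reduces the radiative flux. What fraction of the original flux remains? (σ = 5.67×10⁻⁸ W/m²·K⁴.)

ratio ≈ 0.250

With N identical shields there are N+1 = 4 gaps in series, each with the same radiative resistance, so the flux falls to 1/(N+1) of its unshielded value.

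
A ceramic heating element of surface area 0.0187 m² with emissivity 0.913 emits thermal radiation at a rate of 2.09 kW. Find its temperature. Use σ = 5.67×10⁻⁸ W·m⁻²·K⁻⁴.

From P = εσAT⁴, T = (P / εσA)^(1/4) = (2090 / (0.913 × 5.67×10⁻⁸ × 0.0187))^(1/4).
T = (2.16×10^12)^(1/4) = 1210 K.

T ≈ 1210 K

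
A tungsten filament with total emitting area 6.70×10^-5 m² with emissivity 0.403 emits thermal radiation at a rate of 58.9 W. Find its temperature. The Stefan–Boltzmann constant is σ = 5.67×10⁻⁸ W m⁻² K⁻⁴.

From P = εσAT⁴, T = (P / εσA)^(1/4) = (58.9 / (0.403 × 5.67×10⁻⁸ × 6.70×10^-5))^(1/4).
T = (3.85×10^13)^(1/4) = 2490 K.

T ≈ 2490 K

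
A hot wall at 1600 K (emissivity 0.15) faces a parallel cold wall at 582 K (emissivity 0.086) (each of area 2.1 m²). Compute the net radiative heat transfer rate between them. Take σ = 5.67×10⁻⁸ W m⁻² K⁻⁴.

For two large parallel gray plates, q = σ(T₁⁴ − T₂⁴) / (1/ε₁ + 1/ε₂ − 1).
1/ε₁ + 1/ε₂ − 1 = 1/0.15 + 1/0.086 − 1 = 17.29.
T₁⁴ − T₂⁴ = 6.55×10^12 − 1.15×10^11 = 6.44×10^12 K⁴.
q = 5.67×10⁻⁸ × 6.44×10^12 / 17.29 = 21100 W/m².
Q = q·A = 21100 × 2.1 = 44300 W.

Q ≈ 44300 W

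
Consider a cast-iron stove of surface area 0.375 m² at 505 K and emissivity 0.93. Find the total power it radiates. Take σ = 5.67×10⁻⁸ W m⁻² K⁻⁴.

Stefan–Boltzmann: P = εσAT⁴ = 0.93 × 5.67×10⁻⁸ × 0.375 × (505)⁴ = 0.93 × 5.67×10⁻⁸ × 0.375 × 6.50×10^10.
P = 1290 W.

P ≈ 1290 W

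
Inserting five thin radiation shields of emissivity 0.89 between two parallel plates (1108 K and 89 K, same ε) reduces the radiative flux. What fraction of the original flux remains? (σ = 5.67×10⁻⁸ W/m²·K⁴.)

With N identical shields there are N+1 = 6 gaps in series, each with the same radiative resistance, so the flux falls to 1/(N+1) of its unshielded value.

ratio ≈ 0.167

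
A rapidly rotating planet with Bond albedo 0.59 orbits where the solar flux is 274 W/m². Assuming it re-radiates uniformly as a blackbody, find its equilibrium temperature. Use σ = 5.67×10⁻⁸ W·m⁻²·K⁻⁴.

Power absorbed = (1−a)S·πR²; power emitted = 4πR²σT⁴. Equating and cancelling πR²:
T = ((1−a)S / 4σ)^(1/4) = (112 / (4 × 5.67×10⁻⁸))^(1/4) = (4.95×10^8)^(1/4).
T = 149 K.

T ≈ 149 K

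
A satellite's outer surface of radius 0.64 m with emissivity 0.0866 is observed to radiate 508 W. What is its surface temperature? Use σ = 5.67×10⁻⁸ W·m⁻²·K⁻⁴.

A = 4πr² = 4π × (0.64)² = 5.15 m².
From P = εσAT⁴, T = (P / εσA)^(1/4) = (508 / (0.0866 × 5.67×10⁻⁸ × 5.15))^(1/4).
T = (2.01×10^10)^(1/4) = 377 K.

T ≈ 377 K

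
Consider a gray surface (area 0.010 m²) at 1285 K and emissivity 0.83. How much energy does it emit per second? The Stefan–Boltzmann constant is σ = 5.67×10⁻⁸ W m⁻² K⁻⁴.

P ≈ 1280 W

Stefan–Boltzmann: P = εσAT⁴ = 0.83 × 5.67×10⁻⁸ × 0.0100 × (1285)⁴ = 0.83 × 5.67×10⁻⁸ × 0.0100 × 2.73×10^12.
P = 1280 W.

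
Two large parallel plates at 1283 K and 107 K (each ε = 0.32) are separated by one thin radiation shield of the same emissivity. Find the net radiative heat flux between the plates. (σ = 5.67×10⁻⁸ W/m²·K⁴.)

Each of the 2 gaps contributes resistance (2/ε − 1) = 2/0.32 − 1 = 5.250; total = 10.50.
q = σ(T₁⁴ − T₂⁴) / 10.50 = 5.67×10⁻⁸ × 2.71×10^12 / 10.50 = 14600 W/m².

q ≈ 14600 W/m²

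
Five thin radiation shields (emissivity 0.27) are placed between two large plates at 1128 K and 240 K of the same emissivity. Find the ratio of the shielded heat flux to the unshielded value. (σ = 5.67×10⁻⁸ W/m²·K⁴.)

ratio ≈ 0.167

With N identical shields there are N+1 = 6 gaps in series, each with the same radiative resistance, so the flux falls to 1/(N+1) of its unshielded value.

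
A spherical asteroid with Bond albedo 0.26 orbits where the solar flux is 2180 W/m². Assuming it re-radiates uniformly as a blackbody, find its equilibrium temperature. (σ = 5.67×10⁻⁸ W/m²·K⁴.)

Power absorbed = (1−a)S·πR²; power emitted = 4πR²σT⁴. Equating and cancelling πR²:
T = ((1−a)S / 4σ)^(1/4) = (1610 / (4 × 5.67×10⁻⁸))^(1/4) = (7.11×10^9)^(1/4).
T = 290 K.

T ≈ 290 K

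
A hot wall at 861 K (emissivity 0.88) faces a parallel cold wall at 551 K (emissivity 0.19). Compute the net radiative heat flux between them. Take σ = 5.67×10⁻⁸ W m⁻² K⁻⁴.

For two large parallel gray plates, q = σ(T₁⁴ − T₂⁴) / (1/ε₁ + 1/ε₂ − 1).
1/ε₁ + 1/ε₂ − 1 = 1/0.88 + 1/0.19 − 1 = 5.400.
T₁⁴ − T₂⁴ = 5.50×10^11 − 9.22×10^10 = 4.57×10^11 K⁴.
q = 5.67×10⁻⁸ × 4.57×10^11 / 5.400 = 4800 W/m².

q ≈ 4800 W/m²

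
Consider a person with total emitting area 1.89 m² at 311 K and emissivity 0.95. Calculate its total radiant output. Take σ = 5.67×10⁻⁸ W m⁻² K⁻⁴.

P ≈ 952 W

P = εσAT⁴ = 0.95 × 5.67×10⁻⁸ × 1.89 × (311)⁴ = 0.95 × 5.67×10⁻⁸ × 1.89 × 9.35×10^9.
P = 952 W.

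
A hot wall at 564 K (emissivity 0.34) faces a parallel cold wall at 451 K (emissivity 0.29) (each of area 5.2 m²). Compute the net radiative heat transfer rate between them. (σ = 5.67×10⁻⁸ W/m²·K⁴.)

Q ≈ 3270 W

For two large parallel gray plates, q = σ(T₁⁴ − T₂⁴) / (1/ε₁ + 1/ε₂ − 1).
1/ε₁ + 1/ε₂ − 1 = 1/0.34 + 1/0.29 − 1 = 5.389.
T₁⁴ − T₂⁴ = 1.01×10^11 − 4.14×10^10 = 5.98×10^10 K⁴.
q = 5.67×10⁻⁸ × 5.98×10^10 / 5.389 = 629 W/m².
Q = q·A = 629 × 5.2 = 3270 W.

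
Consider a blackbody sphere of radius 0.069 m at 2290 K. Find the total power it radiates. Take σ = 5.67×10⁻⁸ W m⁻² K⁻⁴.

P ≈ 93300 W

A = 4πr² = 4π × (0.069)² = 0.0598 m².
P = σAT⁴ = 5.67×10⁻⁸ × 0.0598 × (2290)⁴ = 5.67×10⁻⁸ × 0.0598 × 2.75×10^13.
P = 93300 W.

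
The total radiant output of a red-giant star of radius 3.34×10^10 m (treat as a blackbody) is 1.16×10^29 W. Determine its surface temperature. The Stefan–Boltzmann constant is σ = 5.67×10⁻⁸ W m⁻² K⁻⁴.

T ≈ 3480 K

A = 4πr² = 4π × (3.34×10^10)² = 1.40×10^22 m².
From P = σAT⁴, T = (P / σA)^(1/4) = (1.16×10^29 / (5.67×10⁻⁸ × 1.40×10^22))^(1/4).
T = (1.46×10^14)^(1/4) = 3480 K.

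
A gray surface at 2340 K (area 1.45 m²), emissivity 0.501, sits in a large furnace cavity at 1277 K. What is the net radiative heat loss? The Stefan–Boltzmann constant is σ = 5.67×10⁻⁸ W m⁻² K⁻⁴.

Q ≈ 1.13×10^6 W

Q = εσA(T⁴ − T_s⁴). T⁴ − T_s⁴ = (2340)⁴ − (1277)⁴ = 3.00×10^13 − 2.66×10^12 = 2.73×10^13 K⁴.
Q = 0.501 × 5.67×10⁻⁸ × 1.45 × 2.73×10^13 = 1.13×10^6 W.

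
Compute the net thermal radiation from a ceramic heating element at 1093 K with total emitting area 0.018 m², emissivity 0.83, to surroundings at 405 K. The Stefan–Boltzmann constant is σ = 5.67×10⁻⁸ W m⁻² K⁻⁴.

Q ≈ 1190 W

Q = εσA(T⁴ − T_s⁴). T⁴ − T_s⁴ = (1093)⁴ − (405)⁴ = 1.43×10^12 − 2.69×10^10 = 1.40×10^12 K⁴.
Q = 0.83 × 5.67×10⁻⁸ × 0.0180 × 1.40×10^12 = 1190 W.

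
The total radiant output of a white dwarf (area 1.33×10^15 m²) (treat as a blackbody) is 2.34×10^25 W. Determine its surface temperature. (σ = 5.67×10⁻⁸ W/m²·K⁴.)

From P = σAT⁴, T = (P / σA)^(1/4) = (2.34×10^25 / (5.67×10⁻⁸ × 1.33×10^15))^(1/4).
T = (3.10×10^17)^(1/4) = 23600 K.

T ≈ 23600 K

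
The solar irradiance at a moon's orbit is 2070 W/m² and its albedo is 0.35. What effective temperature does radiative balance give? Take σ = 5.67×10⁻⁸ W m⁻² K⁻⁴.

Power absorbed = (1−a)S·πR²; power emitted = 4πR²σT⁴. Equating and cancelling πR²:
T = ((1−a)S / 4σ)^(1/4) = (1350 / (4 × 5.67×10⁻⁸))^(1/4) = (5.93×10^9)^(1/4).
T = 278 K.

T ≈ 278 K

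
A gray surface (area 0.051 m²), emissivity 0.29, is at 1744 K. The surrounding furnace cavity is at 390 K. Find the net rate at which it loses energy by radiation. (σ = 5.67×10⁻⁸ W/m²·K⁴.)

Q ≈ 7740 W

Q = εσA(T⁴ − T_s⁴). T⁴ − T_s⁴ = (1744)⁴ − (390)⁴ = 9.25×10^12 − 2.31×10^10 = 9.23×10^12 K⁴.
Q = 0.29 × 5.67×10⁻⁸ × 0.0510 × 9.23×10^12 = 7740 W.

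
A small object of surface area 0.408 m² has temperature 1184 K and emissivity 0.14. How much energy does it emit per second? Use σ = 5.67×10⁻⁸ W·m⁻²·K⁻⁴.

P ≈ 6360 W

Stefan–Boltzmann: P = εσAT⁴ = 0.14 × 5.67×10⁻⁸ × 0.408 × (1184)⁴ = 0.14 × 5.67×10⁻⁸ × 0.408 × 1.97×10^12.
P = 6360 W.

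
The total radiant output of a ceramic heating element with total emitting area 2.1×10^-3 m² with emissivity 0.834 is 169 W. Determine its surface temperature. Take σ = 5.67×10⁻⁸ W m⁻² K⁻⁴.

T ≈ 1140 K

From P = εσAT⁴, T = (P / εσA)^(1/4) = (169 / (0.834 × 5.67×10⁻⁸ × 2.10×10^-3))^(1/4).
T = (1.70×10^12)^(1/4) = 1140 K.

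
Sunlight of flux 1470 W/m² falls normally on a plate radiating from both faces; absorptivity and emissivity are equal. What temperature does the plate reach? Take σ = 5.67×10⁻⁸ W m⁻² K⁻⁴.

T ≈ 337 K

Absorbed flux αS = emitted flux 2εσT⁴ per unit area; with α = ε this gives T = (S/2σ)^(1/4).
T = (1470 / (2 × 5.67×10⁻⁸))^(1/4) = (1.30×10^10)^(1/4).
T = 337 K.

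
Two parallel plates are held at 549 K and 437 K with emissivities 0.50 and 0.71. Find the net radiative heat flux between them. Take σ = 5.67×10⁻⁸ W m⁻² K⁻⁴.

q ≈ 1280 W/m²

For two large parallel gray plates, q = σ(T₁⁴ − T₂⁴) / (1/ε₁ + 1/ε₂ − 1).
1/ε₁ + 1/ε₂ − 1 = 1/0.50 + 1/0.71 − 1 = 2.408.
T₁⁴ − T₂⁴ = 9.08×10^10 − 3.65×10^10 = 5.44×10^10 K⁴.
q = 5.67×10⁻⁸ × 5.44×10^10 / 2.408 = 1280 W/m².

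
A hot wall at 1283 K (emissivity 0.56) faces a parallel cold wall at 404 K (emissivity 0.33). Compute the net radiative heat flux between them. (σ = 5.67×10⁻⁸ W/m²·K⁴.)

For two large parallel gray plates, q = σ(T₁⁴ − T₂⁴) / (1/ε₁ + 1/ε₂ − 1).
1/ε₁ + 1/ε₂ − 1 = 1/0.56 + 1/0.33 − 1 = 3.816.
T₁⁴ − T₂⁴ = 2.71×10^12 − 2.66×10^10 = 2.68×10^12 K⁴.
q = 5.67×10⁻⁸ × 2.68×10^12 / 3.816 = 39900 W/m².

q ≈ 39900 W/m²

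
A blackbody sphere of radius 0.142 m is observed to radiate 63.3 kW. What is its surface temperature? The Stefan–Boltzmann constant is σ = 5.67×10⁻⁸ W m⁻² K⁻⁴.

T ≈ 1450 K

A = 4πr² = 4π × (0.142)² = 0.253 m².
From P = σAT⁴, T = (P / σA)^(1/4) = (63300 / (5.67×10⁻⁸ × 0.253))^(1/4).
T = (4.41×10^12)^(1/4) = 1450 K.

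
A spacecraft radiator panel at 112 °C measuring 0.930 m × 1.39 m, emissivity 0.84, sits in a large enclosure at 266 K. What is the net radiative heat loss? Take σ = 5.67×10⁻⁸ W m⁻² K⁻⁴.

Q ≈ 1040 W

A = 0.930 × 1.39 = 1.29 m².
Convert: 112 °C = 385 K.
Q = εσA(T⁴ − T_s⁴). T⁴ − T_s⁴ = (385)⁴ − (266)⁴ = 2.20×10^10 − 5.01×10^9 = 1.70×10^10 K⁴.
Q = 0.84 × 5.67×10⁻⁸ × 1.29 × 1.70×10^10 = 1040 W.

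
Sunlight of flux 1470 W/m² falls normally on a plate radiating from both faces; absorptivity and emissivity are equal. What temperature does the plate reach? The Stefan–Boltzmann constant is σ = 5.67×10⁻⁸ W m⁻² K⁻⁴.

T ≈ 337 K

Absorbed flux αS = emitted flux 2εσT⁴ per unit area; with α = ε this gives T = (S/2σ)^(1/4).
T = (1470 / (2 × 5.67×10⁻⁸))^(1/4) = (1.30×10^10)^(1/4).
T = 337 K.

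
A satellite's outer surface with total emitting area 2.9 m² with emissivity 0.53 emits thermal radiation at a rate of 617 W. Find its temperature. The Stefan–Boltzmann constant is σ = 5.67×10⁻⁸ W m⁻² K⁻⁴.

From P = εσAT⁴, T = (P / εσA)^(1/4) = (617 / (0.53 × 5.67×10⁻⁸ × 2.90))^(1/4).
T = (7.08×10^9)^(1/4) = 290 K.

T ≈ 290 K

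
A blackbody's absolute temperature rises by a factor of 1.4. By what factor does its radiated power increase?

factor ≈ 3.84

P ∝ T⁴, so the power scales as (1.4)⁴ = 3.84.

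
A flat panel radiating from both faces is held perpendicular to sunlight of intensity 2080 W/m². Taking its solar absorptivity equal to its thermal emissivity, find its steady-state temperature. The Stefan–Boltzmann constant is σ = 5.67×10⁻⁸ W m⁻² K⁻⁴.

Absorbed flux αS = emitted flux 2εσT⁴ per unit area; with α = ε this gives T = (S/2σ)^(1/4).
T = (2080 / (2 × 5.67×10⁻⁸))^(1/4) = (1.83×10^10)^(1/4).
T = 368 K.

T ≈ 368 K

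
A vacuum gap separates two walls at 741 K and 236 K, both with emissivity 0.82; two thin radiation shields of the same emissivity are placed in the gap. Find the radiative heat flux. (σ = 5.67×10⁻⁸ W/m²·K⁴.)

q ≈ 3920 W/m²

Each of the 3 gaps contributes resistance (2/ε − 1) = 2/0.82 − 1 = 1.439; total = 4.317.
q = σ(T₁⁴ − T₂⁴) / 4.317 = 5.67×10⁻⁸ × 2.98×10^11 / 4.317 = 3920 W/m².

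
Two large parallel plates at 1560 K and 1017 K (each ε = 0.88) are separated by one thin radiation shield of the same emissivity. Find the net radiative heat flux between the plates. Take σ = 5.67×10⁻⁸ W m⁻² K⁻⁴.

Each of the 2 gaps contributes resistance (2/ε − 1) = 2/0.88 − 1 = 1.273; total = 2.545.
q = σ(T₁⁴ − T₂⁴) / 2.545 = 5.67×10⁻⁸ × 4.85×10^12 / 2.545 = 1.08×10^5 W/m².

q ≈ 1.08×10^5 W/m²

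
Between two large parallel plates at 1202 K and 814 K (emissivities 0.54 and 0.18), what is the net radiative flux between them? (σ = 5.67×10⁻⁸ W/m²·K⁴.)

q ≈ 14600 W/m²

For two large parallel gray plates, q = σ(T₁⁴ − T₂⁴) / (1/ε₁ + 1/ε₂ − 1).
1/ε₁ + 1/ε₂ − 1 = 1/0.54 + 1/0.18 − 1 = 6.407.
T₁⁴ − T₂⁴ = 2.09×10^12 − 4.39×10^11 = 1.65×10^12 K⁴.
q = 5.67×10⁻⁸ × 1.65×10^12 / 6.407 = 14600 W/m².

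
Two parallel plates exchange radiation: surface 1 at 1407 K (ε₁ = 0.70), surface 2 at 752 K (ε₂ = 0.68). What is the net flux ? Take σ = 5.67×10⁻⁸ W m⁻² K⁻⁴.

For two large parallel gray plates, q = σ(T₁⁴ − T₂⁴) / (1/ε₁ + 1/ε₂ − 1).
1/ε₁ + 1/ε₂ − 1 = 1/0.70 + 1/0.68 − 1 = 1.899.
T₁⁴ − T₂⁴ = 3.92×10^12 − 3.20×10^11 = 3.60×10^12 K⁴.
q = 5.67×10⁻⁸ × 3.60×10^12 / 1.899 = 1.07×10^5 W/m².

q ≈ 1.07×10^5 W/m²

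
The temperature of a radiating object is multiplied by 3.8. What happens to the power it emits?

P ∝ T⁴, so the power scales as (3.8)⁴ = 209.

factor ≈ 209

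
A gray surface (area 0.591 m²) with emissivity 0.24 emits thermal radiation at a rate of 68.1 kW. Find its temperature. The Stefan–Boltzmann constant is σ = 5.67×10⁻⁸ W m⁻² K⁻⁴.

T ≈ 1710 K

From P = εσAT⁴, T = (P / εσA)^(1/4) = (68100 / (0.24 × 5.67×10⁻⁸ × 0.591))^(1/4).
T = (8.47×10^12)^(1/4) = 1710 K.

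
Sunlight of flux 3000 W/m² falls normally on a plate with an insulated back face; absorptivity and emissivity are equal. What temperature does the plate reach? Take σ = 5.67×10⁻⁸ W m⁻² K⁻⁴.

Absorbed flux αS = emitted flux εσT⁴ (one radiating face); with α = ε, T = (S/σ)^(1/4).
T = (3000 / 5.67×10⁻⁸)^(1/4) = (5.29×10^10)^(1/4).
T = 480 K.

T ≈ 480 K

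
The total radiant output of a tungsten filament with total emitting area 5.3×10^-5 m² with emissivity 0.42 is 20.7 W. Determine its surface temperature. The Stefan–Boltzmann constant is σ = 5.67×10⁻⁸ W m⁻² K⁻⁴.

From P = εσAT⁴, T = (P / εσA)^(1/4) = (20.7 / (0.42 × 5.67×10⁻⁸ × 5.30×10^-5))^(1/4).
T = (1.64×10^13)^(1/4) = 2010 K.

T ≈ 2010 K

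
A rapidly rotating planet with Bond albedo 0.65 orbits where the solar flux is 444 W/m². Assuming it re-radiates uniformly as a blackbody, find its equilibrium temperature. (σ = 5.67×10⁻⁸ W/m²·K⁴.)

Power absorbed = (1−a)S·πR²; power emitted = 4πR²σT⁴. Equating and cancelling πR²:
T = ((1−a)S / 4σ)^(1/4) = (155 / (4 × 5.67×10⁻⁸))^(1/4) = (6.85×10^8)^(1/4).
T = 162 K.

T ≈ 162 K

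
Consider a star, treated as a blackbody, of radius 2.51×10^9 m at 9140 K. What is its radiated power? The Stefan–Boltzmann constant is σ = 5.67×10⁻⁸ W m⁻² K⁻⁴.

A = 4πr² = 4π × (2.51×10^9)² = 7.92×10^19 m².
P = σAT⁴ = 5.67×10⁻⁸ × 7.92×10^19 × (9140)⁴ = 5.67×10⁻⁸ × 7.92×10^19 × 6.98×10^15.
P = 3.13×10^28 W.

P ≈ 3.13×10^28 W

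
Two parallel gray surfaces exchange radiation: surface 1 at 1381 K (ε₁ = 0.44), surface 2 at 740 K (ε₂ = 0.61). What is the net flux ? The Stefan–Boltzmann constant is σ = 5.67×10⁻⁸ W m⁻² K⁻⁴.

q ≈ 65000 W/m²

For two large parallel gray plates, q = σ(T₁⁴ − T₂⁴) / (1/ε₁ + 1/ε₂ − 1).
1/ε₁ + 1/ε₂ − 1 = 1/0.44 + 1/0.61 − 1 = 2.912.
T₁⁴ − T₂⁴ = 3.64×10^12 − 3.00×10^11 = 3.34×10^12 K⁴.
q = 5.67×10⁻⁸ × 3.34×10^12 / 2.912 = 65000 W/m².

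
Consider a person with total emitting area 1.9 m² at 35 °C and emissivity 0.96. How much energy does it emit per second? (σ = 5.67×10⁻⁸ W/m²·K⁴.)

P ≈ 931 W

35 °C = 308 K.
Stefan–Boltzmann: P = εσAT⁴ = 0.96 × 5.67×10⁻⁸ × 1.90 × (308)⁴ = 0.96 × 5.67×10⁻⁸ × 1.90 × 9.00×10^9.
P = 931 W.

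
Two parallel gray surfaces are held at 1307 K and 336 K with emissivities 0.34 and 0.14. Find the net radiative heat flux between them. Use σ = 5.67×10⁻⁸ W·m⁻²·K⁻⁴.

q ≈ 18100 W/m²

For two large parallel gray plates, q = σ(T₁⁴ − T₂⁴) / (1/ε₁ + 1/ε₂ − 1).
1/ε₁ + 1/ε₂ − 1 = 1/0.34 + 1/0.14 − 1 = 9.084.
T₁⁴ − T₂⁴ = 2.92×10^12 − 1.27×10^10 = 2.91×10^12 K⁴.
q = 5.67×10⁻⁸ × 2.91×10^12 / 9.084 = 18100 W/m².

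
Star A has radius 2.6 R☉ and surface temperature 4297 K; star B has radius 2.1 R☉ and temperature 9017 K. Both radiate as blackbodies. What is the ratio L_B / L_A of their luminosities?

L = 4πR²σT⁴ ∝ R²T⁴, so L_B/L_A = (2.1/2.6)² × (9017/4297)⁴ = 0.652 × 19.4 = 12.6.

L_B/L_A ≈ 12.6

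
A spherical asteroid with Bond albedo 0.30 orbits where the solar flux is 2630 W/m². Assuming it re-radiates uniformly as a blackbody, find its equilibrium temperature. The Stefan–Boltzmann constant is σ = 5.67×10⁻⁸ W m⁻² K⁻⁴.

T ≈ 300 K

Power absorbed = (1−a)S·πR²; power emitted = 4πR²σT⁴. Equating and cancelling πR²:
T = ((1−a)S / 4σ)^(1/4) = (1840 / (4 × 5.67×10⁻⁸))^(1/4) = (8.12×10^9)^(1/4).
T = 300 K.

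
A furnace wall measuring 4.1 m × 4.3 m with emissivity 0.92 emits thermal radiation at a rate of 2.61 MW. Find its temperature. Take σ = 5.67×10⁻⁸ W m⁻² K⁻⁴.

T ≈ 1300 K

A = 4.1 × 4.3 = 17.6 m².
From P = εσAT⁴, T = (P / εσA)^(1/4) = (2.61×10^6 / (0.92 × 5.67×10⁻⁸ × 17.6))^(1/4).
T = (2.84×10^12)^(1/4) = 1300 K.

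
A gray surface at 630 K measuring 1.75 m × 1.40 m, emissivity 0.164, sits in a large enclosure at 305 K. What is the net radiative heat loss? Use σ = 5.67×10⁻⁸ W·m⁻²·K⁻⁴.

A = 1.75 × 1.40 = 2.45 m².
Q = εσA(T⁴ − T_s⁴). T⁴ − T_s⁴ = (630)⁴ − (305)⁴ = 1.58×10^11 − 8.65×10^9 = 1.49×10^11 K⁴.
Q = 0.164 × 5.67×10⁻⁸ × 2.45 × 1.49×10^11 = 3390 W.

Q ≈ 3390 W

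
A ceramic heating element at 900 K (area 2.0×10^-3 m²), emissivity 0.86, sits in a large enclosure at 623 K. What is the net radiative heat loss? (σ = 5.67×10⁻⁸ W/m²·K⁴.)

Q ≈ 49.3 W

Q = εσA(T⁴ − T_s⁴). T⁴ − T_s⁴ = (900)⁴ − (623)⁴ = 6.56×10^11 − 1.51×10^11 = 5.05×10^11 K⁴.
Q = 0.86 × 5.67×10⁻⁸ × 2.00×10^-3 × 5.05×10^11 = 49.3 W.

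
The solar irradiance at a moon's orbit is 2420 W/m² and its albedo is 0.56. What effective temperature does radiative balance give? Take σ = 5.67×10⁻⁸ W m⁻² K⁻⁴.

T ≈ 262 K

Power absorbed = (1−a)S·πR²; power emitted = 4πR²σT⁴. Equating and cancelling πR²:
T = ((1−a)S / 4σ)^(1/4) = (1060 / (4 × 5.67×10⁻⁸))^(1/4) = (4.69×10^9)^(1/4).
T = 262 K.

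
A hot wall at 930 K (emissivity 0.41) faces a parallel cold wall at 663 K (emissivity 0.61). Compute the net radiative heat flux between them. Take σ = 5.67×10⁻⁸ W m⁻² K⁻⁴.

For two large parallel gray plates, q = σ(T₁⁴ − T₂⁴) / (1/ε₁ + 1/ε₂ − 1).
1/ε₁ + 1/ε₂ − 1 = 1/0.41 + 1/0.61 − 1 = 3.078.
T₁⁴ − T₂⁴ = 7.48×10^11 − 1.93×10^11 = 5.55×10^11 K⁴.
q = 5.67×10⁻⁸ × 5.55×10^11 / 3.078 = 10200 W/m².

q ≈ 10200 W/m²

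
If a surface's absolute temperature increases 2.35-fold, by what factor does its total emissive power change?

factor ≈ 30.5

P ∝ T⁴, so the power scales as (2.35)⁴ = 30.5.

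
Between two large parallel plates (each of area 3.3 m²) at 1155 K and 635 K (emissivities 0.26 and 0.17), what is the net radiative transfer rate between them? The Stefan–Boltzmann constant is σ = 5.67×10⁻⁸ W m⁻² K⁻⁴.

Q ≈ 34700 W

For two large parallel gray plates, q = σ(T₁⁴ − T₂⁴) / (1/ε₁ + 1/ε₂ − 1).
1/ε₁ + 1/ε₂ − 1 = 1/0.26 + 1/0.17 − 1 = 8.729.
T₁⁴ − T₂⁴ = 1.78×10^12 − 1.63×10^11 = 1.62×10^12 K⁴.
q = 5.67×10⁻⁸ × 1.62×10^12 / 8.729 = 10500 W/m².
Q = q·A = 10500 × 3.3 = 34700 W.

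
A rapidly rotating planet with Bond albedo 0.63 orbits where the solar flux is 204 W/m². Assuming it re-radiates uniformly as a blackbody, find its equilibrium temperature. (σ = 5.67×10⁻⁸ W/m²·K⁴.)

Power absorbed = (1−a)S·πR²; power emitted = 4πR²σT⁴. Equating and cancelling πR²:
T = ((1−a)S / 4σ)^(1/4) = (75.5 / (4 × 5.67×10⁻⁸))^(1/4) = (3.33×10^8)^(1/4).
T = 135 K.

T ≈ 135 K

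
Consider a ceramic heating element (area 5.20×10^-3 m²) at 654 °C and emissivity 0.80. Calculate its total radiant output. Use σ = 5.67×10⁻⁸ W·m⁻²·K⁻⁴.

654 °C = 927 K.
P = εσAT⁴ = 0.80 × 5.67×10⁻⁸ × 5.20×10^-3 × (927)⁴ = 0.80 × 5.67×10⁻⁸ × 5.20×10^-3 × 7.38×10^11.
P = 174 W.

P ≈ 174 W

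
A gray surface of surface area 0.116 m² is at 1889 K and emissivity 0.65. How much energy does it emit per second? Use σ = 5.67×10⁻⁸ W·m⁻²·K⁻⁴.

P = εσAT⁴ = 0.65 × 5.67×10⁻⁸ × 0.116 × (1889)⁴ = 0.65 × 5.67×10⁻⁸ × 0.116 × 1.27×10^13.
P = 54400 W.

P ≈ 54400 W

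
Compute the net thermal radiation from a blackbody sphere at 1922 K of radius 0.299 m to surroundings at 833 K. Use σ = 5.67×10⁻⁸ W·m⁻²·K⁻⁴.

Q ≈ 8.39×10^5 W

A = 4πr² = 4π × (0.299)² = 1.12 m².
Q = σA(T⁴ − T_s⁴). T⁴ − T_s⁴ = (1922)⁴ − (833)⁴ = 1.36×10^13 − 4.81×10^11 = 1.32×10^13 K⁴.
Q = 5.67×10⁻⁸ × 1.12 × 1.32×10^13 = 8.39×10^5 W.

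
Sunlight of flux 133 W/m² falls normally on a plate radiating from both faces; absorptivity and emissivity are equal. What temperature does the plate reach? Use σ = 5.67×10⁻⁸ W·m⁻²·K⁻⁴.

T ≈ 185 K

Absorbed flux αS = emitted flux 2εσT⁴ per unit area; with α = ε this gives T = (S/2σ)^(1/4).
T = (133 / (2 × 5.67×10⁻⁸))^(1/4) = (1.17×10^9)^(1/4).
T = 185 K.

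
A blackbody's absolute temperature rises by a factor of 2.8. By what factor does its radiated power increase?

P ∝ T⁴, so the power scales as (2.8)⁴ = 61.5.

factor ≈ 61.5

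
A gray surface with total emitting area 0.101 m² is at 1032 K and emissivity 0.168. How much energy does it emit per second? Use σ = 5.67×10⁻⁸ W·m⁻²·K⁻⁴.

P ≈ 1090 W

Stefan–Boltzmann: P = εσAT⁴ = 0.168 × 5.67×10⁻⁸ × 0.101 × (1032)⁴ = 0.168 × 5.67×10⁻⁸ × 0.101 × 1.13×10^12.
P = 1090 W.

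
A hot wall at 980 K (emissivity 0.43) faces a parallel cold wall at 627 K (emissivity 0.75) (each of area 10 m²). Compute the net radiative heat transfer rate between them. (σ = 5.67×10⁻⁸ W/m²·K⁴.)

For two large parallel gray plates, q = σ(T₁⁴ − T₂⁴) / (1/ε₁ + 1/ε₂ − 1).
1/ε₁ + 1/ε₂ − 1 = 1/0.43 + 1/0.75 − 1 = 2.659.
T₁⁴ − T₂⁴ = 9.22×10^11 − 1.55×10^11 = 7.68×10^11 K⁴.
q = 5.67×10⁻⁸ × 7.68×10^11 / 2.659 = 16400 W/m².
Q = q·A = 16400 × 10 = 1.64×10^5 W.

Q ≈ 1.64×10^5 W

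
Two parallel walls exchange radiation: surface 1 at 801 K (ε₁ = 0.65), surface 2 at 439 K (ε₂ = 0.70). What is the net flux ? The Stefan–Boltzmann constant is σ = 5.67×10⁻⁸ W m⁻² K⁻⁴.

q ≈ 10800 W/m²

For two large parallel gray plates, q = σ(T₁⁴ − T₂⁴) / (1/ε₁ + 1/ε₂ − 1).
1/ε₁ + 1/ε₂ − 1 = 1/0.65 + 1/0.70 − 1 = 1.967.
T₁⁴ − T₂⁴ = 4.12×10^11 − 3.71×10^10 = 3.75×10^11 K⁴.
q = 5.67×10⁻⁸ × 3.75×10^11 / 1.967 = 10800 W/m².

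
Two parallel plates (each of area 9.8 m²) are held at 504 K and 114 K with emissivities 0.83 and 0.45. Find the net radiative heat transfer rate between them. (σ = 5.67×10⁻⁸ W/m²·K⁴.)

For two large parallel gray plates, q = σ(T₁⁴ − T₂⁴) / (1/ε₁ + 1/ε₂ − 1).
1/ε₁ + 1/ε₂ − 1 = 1/0.83 + 1/0.45 − 1 = 2.427.
T₁⁴ − T₂⁴ = 6.45×10^10 − 1.69×10^8 = 6.44×10^10 K⁴.
q = 5.67×10⁻⁸ × 6.44×10^10 / 2.427 = 1500 W/m².
Q = q·A = 1500 × 9.8 = 14700 W.

Q ≈ 14700 W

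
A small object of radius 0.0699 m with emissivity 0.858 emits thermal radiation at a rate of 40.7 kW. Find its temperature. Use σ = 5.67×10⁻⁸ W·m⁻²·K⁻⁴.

T ≈ 1920 K

A = 4πr² = 4π × (0.0699)² = 0.0614 m².
From P = εσAT⁴, T = (P / εσA)^(1/4) = (40700 / (0.858 × 5.67×10⁻⁸ × 0.0614))^(1/4).
T = (1.36×10^13)^(1/4) = 1920 K.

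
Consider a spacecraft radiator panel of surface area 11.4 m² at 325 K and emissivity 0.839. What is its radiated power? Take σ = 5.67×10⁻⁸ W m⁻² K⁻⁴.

P ≈ 6050 W

P = εσAT⁴ = 0.839 × 5.67×10⁻⁸ × 11.4 × (325)⁴ = 0.839 × 5.67×10⁻⁸ × 11.4 × 1.12×10^10.
P = 6050 W.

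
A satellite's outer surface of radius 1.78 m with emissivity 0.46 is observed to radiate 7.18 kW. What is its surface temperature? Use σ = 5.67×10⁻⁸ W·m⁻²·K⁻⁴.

A = 4πr² = 4π × (1.78)² = 39.8 m².
From P = εσAT⁴, T = (P / εσA)^(1/4) = (7180 / (0.46 × 5.67×10⁻⁸ × 39.8))^(1/4).
T = (6.91×10^9)^(1/4) = 288 K.

T ≈ 288 K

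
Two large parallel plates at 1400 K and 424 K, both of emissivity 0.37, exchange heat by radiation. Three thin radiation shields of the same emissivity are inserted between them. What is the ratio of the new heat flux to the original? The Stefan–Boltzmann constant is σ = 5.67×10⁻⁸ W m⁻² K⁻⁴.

ratio ≈ 0.250

With N identical shields there are N+1 = 4 gaps in series, each with the same radiative resistance, so the flux falls to 1/(N+1) of its unshielded value.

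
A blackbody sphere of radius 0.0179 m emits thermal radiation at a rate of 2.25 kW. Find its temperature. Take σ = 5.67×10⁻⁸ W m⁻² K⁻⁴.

A = 4πr² = 4π × (0.0179)² = 4.03×10^-3 m².
From P = σAT⁴, T = (P / σA)^(1/4) = (2250 / (5.67×10⁻⁸ × 4.03×10^-3))^(1/4).
T = (9.86×10^12)^(1/4) = 1770 K.

T ≈ 1770 K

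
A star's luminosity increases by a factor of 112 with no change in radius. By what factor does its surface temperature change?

P ∝ T⁴ ⇒ T ∝ P^(1/4), so T scales by (112)^(1/4) = 3.25.

factor ≈ 3.25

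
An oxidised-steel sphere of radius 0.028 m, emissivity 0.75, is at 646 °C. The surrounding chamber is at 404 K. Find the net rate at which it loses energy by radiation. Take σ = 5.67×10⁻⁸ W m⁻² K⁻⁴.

A = 4πr² = 4π × (0.028)² = 9.85×10^-3 m².
Convert: 646 °C = 919 K.
Q = εσA(T⁴ − T_s⁴). T⁴ − T_s⁴ = (919)⁴ − (404)⁴ = 7.13×10^11 − 2.66×10^10 = 6.87×10^11 K⁴.
Q = 0.75 × 5.67×10⁻⁸ × 9.85×10^-3 × 6.87×10^11 = 288 W.

Q ≈ 288 W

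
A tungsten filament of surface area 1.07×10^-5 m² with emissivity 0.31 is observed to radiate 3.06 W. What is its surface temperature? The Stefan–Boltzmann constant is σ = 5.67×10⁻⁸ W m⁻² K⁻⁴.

T ≈ 2010 K

From P = εσAT⁴, T = (P / εσA)^(1/4) = (3.06 / (0.31 × 5.67×10⁻⁸ × 1.07×10^-5))^(1/4).
T = (1.63×10^13)^(1/4) = 2010 K.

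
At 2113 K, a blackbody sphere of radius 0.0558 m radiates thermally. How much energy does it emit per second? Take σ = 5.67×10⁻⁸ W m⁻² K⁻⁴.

A = 4πr² = 4π × (0.0558)² = 0.0391 m².
P = σAT⁴ = 5.67×10⁻⁸ × 0.0391 × (2113)⁴ = 5.67×10⁻⁸ × 0.0391 × 1.99×10^13.
P = 44200 W.

P ≈ 44200 W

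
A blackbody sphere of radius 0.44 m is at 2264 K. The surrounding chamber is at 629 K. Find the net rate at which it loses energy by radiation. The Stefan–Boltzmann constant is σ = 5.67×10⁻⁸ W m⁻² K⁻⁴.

Q ≈ 3.60×10^6 W

A = 4πr² = 4π × (0.44)² = 2.43 m².
Q = σA(T⁴ − T_s⁴). T⁴ − T_s⁴ = (2264)⁴ − (629)⁴ = 2.63×10^13 − 1.57×10^11 = 2.61×10^13 K⁴.
Q = 5.67×10⁻⁸ × 2.43 × 2.61×10^13 = 3.60×10^6 W.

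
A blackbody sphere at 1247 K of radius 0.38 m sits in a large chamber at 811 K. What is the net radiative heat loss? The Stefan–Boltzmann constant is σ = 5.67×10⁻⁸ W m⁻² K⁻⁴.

Q ≈ 2.04×10^5 W

A = 4πr² = 4π × (0.38)² = 1.81 m².
Q = σA(T⁴ − T_s⁴). T⁴ − T_s⁴ = (1247)⁴ − (811)⁴ = 2.42×10^12 − 4.33×10^11 = 1.99×10^12 K⁴.
Q = 5.67×10⁻⁸ × 1.81 × 1.99×10^12 = 2.04×10^5 W.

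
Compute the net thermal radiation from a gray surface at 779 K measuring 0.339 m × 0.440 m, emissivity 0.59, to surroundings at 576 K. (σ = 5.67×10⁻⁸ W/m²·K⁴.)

A = 0.339 × 0.440 = 0.149 m².
Q = εσA(T⁴ − T_s⁴). T⁴ − T_s⁴ = (779)⁴ − (576)⁴ = 3.68×10^11 − 1.10×10^11 = 2.58×10^11 K⁴.
Q = 0.59 × 5.67×10⁻⁸ × 0.149 × 2.58×10^11 = 1290 W.

Q ≈ 1290 W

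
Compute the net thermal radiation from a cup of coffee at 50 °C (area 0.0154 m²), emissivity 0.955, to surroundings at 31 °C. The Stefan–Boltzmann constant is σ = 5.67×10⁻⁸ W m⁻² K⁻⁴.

Q ≈ 1.95 W

Convert: 50 °C = 323 K; 31 °C = 304 K.
Q = εσA(T⁴ − T_s⁴). T⁴ − T_s⁴ = (323)⁴ − (304)⁴ = 1.09×10^10 − 8.54×10^9 = 2.34×10^9 K⁴.
Q = 0.955 × 5.67×10⁻⁸ × 0.0154 × 2.34×10^9 = 1.95 W.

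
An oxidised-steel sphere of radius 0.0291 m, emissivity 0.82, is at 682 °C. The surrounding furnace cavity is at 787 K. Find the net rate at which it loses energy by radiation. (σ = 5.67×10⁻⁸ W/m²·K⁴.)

Q ≈ 222 W

A = 4πr² = 4π × (0.0291)² = 0.0106 m².
Convert: 682 °C = 955 K.
Q = εσA(T⁴ − T_s⁴). T⁴ − T_s⁴ = (955)⁴ − (787)⁴ = 8.32×10^11 − 3.84×10^11 = 4.48×10^11 K⁴.
Q = 0.82 × 5.67×10⁻⁸ × 0.0106 × 4.48×10^11 = 222 W.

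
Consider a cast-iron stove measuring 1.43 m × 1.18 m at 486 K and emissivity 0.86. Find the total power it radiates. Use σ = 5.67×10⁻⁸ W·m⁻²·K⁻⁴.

P ≈ 4590 W

A = 1.43 × 1.18 = 1.69 m².
P = εσAT⁴ = 0.86 × 5.67×10⁻⁸ × 1.69 × (486)⁴ = 0.86 × 5.67×10⁻⁸ × 1.69 × 5.58×10^10.
P = 4590 W.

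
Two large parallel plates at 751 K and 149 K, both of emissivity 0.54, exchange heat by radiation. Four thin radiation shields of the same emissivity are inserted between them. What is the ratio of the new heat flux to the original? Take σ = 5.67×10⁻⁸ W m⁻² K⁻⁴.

ratio ≈ 0.200

With N identical shields there are N+1 = 5 gaps in series, each with the same radiative resistance, so the flux falls to 1/(N+1) of its unshielded value.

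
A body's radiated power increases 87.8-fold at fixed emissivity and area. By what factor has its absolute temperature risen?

factor ≈ 3.06

P ∝ T⁴ ⇒ T ∝ P^(1/4), so T scales by (87.8)^(1/4) = 3.06.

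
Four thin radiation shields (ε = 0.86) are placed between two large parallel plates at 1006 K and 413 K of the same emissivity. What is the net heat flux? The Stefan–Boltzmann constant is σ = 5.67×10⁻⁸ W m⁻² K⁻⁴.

q ≈ 8510 W/m²

Each of the 5 gaps contributes resistance (2/ε − 1) = 2/0.86 − 1 = 1.326; total = 6.628.
q = σ(T₁⁴ − T₂⁴) / 6.628 = 5.67×10⁻⁸ × 9.95×10^11 / 6.628 = 8510 W/m².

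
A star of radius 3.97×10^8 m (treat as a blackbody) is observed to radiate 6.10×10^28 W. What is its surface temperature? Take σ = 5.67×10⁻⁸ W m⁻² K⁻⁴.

A = 4πr² = 4π × (3.97×10^8)² = 1.98×10^18 m².
From P = σAT⁴, T = (P / σA)^(1/4) = (6.10×10^28 / (5.67×10⁻⁸ × 1.98×10^18))^(1/4).
T = (5.43×10^17)^(1/4) = 27100 K.

T ≈ 27100 K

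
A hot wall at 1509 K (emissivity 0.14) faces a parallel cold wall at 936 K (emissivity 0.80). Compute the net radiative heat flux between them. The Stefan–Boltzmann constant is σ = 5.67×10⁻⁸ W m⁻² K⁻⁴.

q ≈ 33900 W/m²

For two large parallel gray plates, q = σ(T₁⁴ − T₂⁴) / (1/ε₁ + 1/ε₂ − 1).
1/ε₁ + 1/ε₂ − 1 = 1/0.14 + 1/0.80 − 1 = 7.393.
T₁⁴ − T₂⁴ = 5.19×10^12 − 7.68×10^11 = 4.42×10^12 K⁴.
q = 5.67×10⁻⁸ × 4.42×10^12 / 7.393 = 33900 W/m².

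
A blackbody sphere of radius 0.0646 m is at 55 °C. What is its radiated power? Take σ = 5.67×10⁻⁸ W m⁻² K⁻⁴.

A = 4πr² = 4π × (0.0646)² = 0.0524 m².
55 °C = 328 K.
P = σAT⁴ = 5.67×10⁻⁸ × 0.0524 × (328)⁴ = 5.67×10⁻⁸ × 0.0524 × 1.16×10^10.
P = 34.4 W.

P ≈ 34.4 W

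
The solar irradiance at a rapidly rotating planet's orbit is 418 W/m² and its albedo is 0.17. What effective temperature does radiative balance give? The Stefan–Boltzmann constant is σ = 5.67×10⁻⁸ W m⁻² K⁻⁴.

T ≈ 198 K

Power absorbed = (1−a)S·πR²; power emitted = 4πR²σT⁴. Equating and cancelling πR²:
T = ((1−a)S / 4σ)^(1/4) = (347 / (4 × 5.67×10⁻⁸))^(1/4) = (1.53×10^9)^(1/4).
T = 198 K.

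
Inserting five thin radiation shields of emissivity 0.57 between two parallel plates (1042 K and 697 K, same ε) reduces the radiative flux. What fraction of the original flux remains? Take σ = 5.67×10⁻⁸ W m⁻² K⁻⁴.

With N identical shields there are N+1 = 6 gaps in series, each with the same radiative resistance, so the flux falls to 1/(N+1) of its unshielded value.

ratio ≈ 0.167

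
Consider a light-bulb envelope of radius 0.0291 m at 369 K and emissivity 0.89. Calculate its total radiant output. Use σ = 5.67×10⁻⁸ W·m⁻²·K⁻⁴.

A = 4πr² = 4π × (0.0291)² = 0.0106 m².
P = εσAT⁴ = 0.89 × 5.67×10⁻⁸ × 0.0106 × (369)⁴ = 0.89 × 5.67×10⁻⁸ × 0.0106 × 1.85×10^10.
P = 9.96 W.

P ≈ 9.96 W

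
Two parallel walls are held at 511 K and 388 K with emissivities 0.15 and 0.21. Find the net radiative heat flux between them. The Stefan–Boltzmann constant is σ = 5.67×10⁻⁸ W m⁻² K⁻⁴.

q ≈ 247 W/m²

For two large parallel gray plates, q = σ(T₁⁴ − T₂⁴) / (1/ε₁ + 1/ε₂ − 1).
1/ε₁ + 1/ε₂ − 1 = 1/0.15 + 1/0.21 − 1 = 10.43.
T₁⁴ − T₂⁴ = 6.82×10^10 − 2.27×10^10 = 4.55×10^10 K⁴.
q = 5.67×10⁻⁸ × 4.55×10^10 / 10.43 = 247 W/m².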